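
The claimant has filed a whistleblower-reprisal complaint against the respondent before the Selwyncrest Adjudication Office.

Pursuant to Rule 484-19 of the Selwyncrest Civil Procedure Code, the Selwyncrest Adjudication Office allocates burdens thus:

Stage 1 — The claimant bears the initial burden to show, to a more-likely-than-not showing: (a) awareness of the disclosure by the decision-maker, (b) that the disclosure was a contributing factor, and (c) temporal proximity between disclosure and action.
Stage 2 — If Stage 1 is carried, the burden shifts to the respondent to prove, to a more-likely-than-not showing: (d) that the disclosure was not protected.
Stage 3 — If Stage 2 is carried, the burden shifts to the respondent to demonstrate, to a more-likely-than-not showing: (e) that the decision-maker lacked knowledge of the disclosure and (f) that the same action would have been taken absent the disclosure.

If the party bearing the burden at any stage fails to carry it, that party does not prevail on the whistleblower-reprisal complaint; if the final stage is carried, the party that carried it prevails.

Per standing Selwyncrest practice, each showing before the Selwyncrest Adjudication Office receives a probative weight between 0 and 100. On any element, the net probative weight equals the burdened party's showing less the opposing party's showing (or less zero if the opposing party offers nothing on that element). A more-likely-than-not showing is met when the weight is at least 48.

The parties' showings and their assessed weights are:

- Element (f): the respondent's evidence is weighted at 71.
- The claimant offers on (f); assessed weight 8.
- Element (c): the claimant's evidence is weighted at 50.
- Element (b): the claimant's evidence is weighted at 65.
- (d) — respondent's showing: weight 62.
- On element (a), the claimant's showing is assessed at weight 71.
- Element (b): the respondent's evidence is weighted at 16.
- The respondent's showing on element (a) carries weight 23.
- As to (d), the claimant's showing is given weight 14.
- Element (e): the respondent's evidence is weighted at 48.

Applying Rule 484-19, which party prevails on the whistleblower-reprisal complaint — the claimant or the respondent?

respondent

Stage 1 — burden on claimant; standard: a more-likely-than-not showing (weight is at least 48).
    (a): 71 − 23 = 48 ≥ 48 [met]
    (b): 65 − 16 = 49 ≥ 48 [met]
    (c): 50 ≥ 48 [met]
  Stage 1 is satisfied; the onus moves to the respondent.
Stage 2 — burden on respondent; standard: a more-likely-than-not showing (weight is at least 48).
    (d): 62 − 14 = 48 ≥ 48 [met]
  Stage 2 carried; the burden remains with the respondent.
Stage 3 — burden on respondent; standard: a more-likely-than-not showing (weight is at least 48).
    (e): 48 ≥ 48 [met]
    (f): 71 − 8 = 63 ≥ 48 [met]
  Stage 3 carried; the final stage is satisfied.
With every stage satisfied, the respondent prevails.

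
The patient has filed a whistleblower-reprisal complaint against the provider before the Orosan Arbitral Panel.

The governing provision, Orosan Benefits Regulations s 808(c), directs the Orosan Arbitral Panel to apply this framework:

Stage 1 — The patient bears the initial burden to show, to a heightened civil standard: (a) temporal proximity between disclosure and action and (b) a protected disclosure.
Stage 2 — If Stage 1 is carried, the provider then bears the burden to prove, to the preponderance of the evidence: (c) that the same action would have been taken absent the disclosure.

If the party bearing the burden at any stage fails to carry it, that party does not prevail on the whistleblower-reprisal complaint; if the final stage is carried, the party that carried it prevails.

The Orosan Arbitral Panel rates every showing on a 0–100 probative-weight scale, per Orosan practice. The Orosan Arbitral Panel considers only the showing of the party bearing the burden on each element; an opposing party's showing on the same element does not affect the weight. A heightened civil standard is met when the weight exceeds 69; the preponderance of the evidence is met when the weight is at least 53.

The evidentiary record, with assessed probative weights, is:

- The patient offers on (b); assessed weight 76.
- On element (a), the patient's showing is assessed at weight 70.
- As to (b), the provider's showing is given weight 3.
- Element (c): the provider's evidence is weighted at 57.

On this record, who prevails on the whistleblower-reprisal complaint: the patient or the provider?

provider

Stage 1 (patient, a heightened civil standard, weight exceeds 69): (a) 70 > 69 — meets; (b) 76 (provider's 3 disregarded) > 69 — meets.
  The patient carries Stage 1; the provider now bears the burden.
Stage 2 (provider, the preponderance of the evidence, weight is at least 53): (c) 57 ≥ 53 — meets.
  Stage 2 carried; the final stage is satisfied.
With every stage satisfied, the provider prevails.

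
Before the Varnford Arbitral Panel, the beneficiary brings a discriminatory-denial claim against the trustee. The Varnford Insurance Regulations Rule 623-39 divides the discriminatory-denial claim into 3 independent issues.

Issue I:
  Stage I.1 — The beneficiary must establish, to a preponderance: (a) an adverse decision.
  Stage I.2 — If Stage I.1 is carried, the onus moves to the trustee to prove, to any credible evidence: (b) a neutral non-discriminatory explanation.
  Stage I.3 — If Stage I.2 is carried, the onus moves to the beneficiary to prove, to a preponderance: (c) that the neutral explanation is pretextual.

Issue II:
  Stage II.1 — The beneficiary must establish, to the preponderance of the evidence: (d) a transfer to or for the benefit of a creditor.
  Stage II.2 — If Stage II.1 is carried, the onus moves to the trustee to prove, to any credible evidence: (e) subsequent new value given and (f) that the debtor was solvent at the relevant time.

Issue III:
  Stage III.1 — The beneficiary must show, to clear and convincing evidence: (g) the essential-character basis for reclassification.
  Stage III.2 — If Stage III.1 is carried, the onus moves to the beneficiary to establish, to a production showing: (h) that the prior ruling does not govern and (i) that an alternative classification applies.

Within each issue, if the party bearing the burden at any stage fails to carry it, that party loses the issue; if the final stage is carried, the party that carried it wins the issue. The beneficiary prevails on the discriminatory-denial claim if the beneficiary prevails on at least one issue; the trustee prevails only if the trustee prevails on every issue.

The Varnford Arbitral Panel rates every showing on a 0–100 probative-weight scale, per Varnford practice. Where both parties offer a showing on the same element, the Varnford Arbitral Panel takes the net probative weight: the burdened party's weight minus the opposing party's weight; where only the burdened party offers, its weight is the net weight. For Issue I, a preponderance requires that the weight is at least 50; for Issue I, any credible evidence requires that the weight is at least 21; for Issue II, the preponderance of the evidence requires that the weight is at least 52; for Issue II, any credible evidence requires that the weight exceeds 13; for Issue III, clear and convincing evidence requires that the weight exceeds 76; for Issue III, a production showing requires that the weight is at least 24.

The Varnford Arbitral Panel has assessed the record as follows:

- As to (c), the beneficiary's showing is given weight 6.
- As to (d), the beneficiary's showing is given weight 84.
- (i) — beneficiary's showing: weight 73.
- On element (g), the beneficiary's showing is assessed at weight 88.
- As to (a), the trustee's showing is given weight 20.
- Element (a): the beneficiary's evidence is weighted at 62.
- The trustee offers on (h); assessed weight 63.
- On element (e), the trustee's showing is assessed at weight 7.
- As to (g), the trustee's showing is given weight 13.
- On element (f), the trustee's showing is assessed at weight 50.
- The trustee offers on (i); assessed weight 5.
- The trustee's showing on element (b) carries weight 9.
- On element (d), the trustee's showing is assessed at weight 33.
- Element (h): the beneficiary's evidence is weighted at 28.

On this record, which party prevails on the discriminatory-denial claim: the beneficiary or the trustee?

— Issue I —
Stage I.1 — burden on beneficiary; standard: a preponderance (weight is at least 50).
    (a): 62 − 20 = 42 < 50 [not met]
  Not every element is met, so the beneficiary fails to carry Stage I.1.
So the trustee prevails on this issue.
— Issue II —
Stage II.1 (beneficiary, the preponderance of the evidence, weight is at least 52): (d) net 84−33=51 < 52 — fails.
  The beneficiary does not carry Stage II.1.
So the trustee prevails on this issue.
— Issue III —
Stage III.1 (beneficiary, clear and convincing evidence, weight exceeds 76): (g) net 88−13=75 ≤ 76 — fails.
  Not every element is met, so the beneficiary fails to carry Stage III.1.
The trustee prevails on this issue.
Per-issue: Issue I → trustee; Issue II → trustee; Issue III → trustee. The beneficiary must prevail on at least one issue; overall, the trustee prevails.

trustee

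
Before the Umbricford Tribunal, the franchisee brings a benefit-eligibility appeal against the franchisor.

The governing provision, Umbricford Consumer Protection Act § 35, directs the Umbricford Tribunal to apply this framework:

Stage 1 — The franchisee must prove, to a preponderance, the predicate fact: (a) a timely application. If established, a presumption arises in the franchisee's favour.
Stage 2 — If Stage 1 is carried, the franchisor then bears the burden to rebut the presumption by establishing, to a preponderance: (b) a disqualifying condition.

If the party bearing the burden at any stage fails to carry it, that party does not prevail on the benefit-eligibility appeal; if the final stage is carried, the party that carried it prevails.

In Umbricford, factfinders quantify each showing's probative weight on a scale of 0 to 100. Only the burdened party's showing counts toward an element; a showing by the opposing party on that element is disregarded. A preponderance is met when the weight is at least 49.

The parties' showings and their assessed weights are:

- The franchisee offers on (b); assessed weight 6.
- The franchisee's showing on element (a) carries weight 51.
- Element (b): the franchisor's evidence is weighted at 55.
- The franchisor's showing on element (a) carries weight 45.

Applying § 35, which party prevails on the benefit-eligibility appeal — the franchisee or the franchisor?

Stage 1 — burden on franchisee; standard: a preponderance (weight is at least 49).
    (a): 51 (franchisor's 45 disregarded) ≥ 49 [met]
  Stage 1 carried; the burden shifts to the franchisor.
Stage 2 — burden on franchisor; standard: a preponderance (weight is at least 49).
    (b): 55 (franchisee's 6 disregarded) ≥ 49 [met]
  Stage 2 carried; the final stage is satisfied.
Every stage carried; the franchisor prevails.

franchisor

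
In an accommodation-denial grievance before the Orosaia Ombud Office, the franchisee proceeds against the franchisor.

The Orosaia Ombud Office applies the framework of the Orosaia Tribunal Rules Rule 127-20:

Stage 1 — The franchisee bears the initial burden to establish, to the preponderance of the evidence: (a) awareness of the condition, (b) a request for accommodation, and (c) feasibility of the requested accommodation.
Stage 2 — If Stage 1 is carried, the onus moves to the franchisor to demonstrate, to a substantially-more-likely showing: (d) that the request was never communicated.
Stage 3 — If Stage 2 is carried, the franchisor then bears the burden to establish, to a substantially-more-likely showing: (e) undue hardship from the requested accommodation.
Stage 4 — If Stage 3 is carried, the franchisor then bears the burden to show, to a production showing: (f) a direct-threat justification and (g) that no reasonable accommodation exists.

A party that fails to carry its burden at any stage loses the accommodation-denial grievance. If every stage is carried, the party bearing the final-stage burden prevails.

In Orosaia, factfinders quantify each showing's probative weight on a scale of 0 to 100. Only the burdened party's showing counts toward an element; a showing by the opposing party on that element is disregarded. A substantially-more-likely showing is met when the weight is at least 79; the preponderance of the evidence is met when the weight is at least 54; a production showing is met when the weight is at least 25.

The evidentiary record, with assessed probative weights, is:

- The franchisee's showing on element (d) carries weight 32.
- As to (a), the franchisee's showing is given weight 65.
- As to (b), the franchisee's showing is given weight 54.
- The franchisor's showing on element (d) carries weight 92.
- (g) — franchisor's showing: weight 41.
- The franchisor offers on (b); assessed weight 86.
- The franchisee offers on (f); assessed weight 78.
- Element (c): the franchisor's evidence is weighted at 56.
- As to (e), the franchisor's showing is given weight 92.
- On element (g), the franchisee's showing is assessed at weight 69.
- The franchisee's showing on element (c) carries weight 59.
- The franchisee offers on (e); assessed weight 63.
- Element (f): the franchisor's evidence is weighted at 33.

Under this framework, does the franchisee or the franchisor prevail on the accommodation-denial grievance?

franchisor

Stage 1 — burden on franchisee; standard: the preponderance of the evidence (weight is at least 54).
    (a): 65 ≥ 54 [met]
    (b): 54 (franchisor's 86 disregarded) ≥ 54 [met]
    (c): 59 (franchisor's 56 disregarded) ≥ 54 [met]
  All elements met. The burden passes to the franchisor.
Stage 2 — burden on franchisor; standard: a substantially-more-likely showing (weight is at least 79).
    (d): 92 (franchisee's 32 disregarded) ≥ 79 [met]
  Stage 2 carried; the burden remains with the franchisor.
Stage 3 — burden on franchisor; standard: a substantially-more-likely showing (weight is at least 79).
    (e): 92 (franchisee's 63 disregarded) ≥ 79 [met]
  All elements met. The franchisor retains the burden for Stage 4.
Stage 4 — burden on franchisor; standard: a production showing (weight is at least 25).
    (f): 33 (franchisee's 78 disregarded) ≥ 25 [met]
    (g): 41 (franchisee's 69 disregarded) ≥ 25 [met]
  The franchisor carries the last stage.
Every stage carried; the franchisor prevails.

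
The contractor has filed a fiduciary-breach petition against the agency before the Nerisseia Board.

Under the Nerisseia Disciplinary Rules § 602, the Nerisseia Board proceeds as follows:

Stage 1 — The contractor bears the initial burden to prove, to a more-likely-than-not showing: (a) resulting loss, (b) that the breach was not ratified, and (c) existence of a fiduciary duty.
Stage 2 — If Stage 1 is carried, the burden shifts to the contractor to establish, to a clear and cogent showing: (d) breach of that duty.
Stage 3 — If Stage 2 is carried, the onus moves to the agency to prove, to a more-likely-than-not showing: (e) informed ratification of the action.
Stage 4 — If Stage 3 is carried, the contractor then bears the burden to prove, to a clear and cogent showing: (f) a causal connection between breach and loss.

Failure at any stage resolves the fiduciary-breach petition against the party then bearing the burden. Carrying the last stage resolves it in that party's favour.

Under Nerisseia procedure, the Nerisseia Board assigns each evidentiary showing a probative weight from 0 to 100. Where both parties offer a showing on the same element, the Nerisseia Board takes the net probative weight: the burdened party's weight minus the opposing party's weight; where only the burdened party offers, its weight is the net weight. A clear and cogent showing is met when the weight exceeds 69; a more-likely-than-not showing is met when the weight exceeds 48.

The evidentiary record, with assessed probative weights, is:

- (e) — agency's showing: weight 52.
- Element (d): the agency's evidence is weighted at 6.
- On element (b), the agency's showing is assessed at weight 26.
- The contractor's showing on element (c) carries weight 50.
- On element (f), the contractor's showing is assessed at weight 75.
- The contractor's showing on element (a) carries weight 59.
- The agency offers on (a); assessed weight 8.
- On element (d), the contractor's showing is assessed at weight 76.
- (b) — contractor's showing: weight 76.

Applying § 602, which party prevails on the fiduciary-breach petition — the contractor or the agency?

contractor

At Stage 1 the contractor must meet a more-likely-than-not showing (weight exceeds 48): on (a) the weight is 59 less the opposing 8 gives net 51, which does exceed 48, so (a) meets the standard; on (b) the weight is 76 less the opposing 26 gives net 50, > 48, so (b) meets the standard; on (c) the weight is 50, > 48, so (c) meets the standard.
  Stage 1 is satisfied; the contractor continues to bear the burden.
At Stage 2 the contractor must meet a clear and cogent showing (weight exceeds 69): on (d) the weight is 76 less the opposing 6 gives net 70, > 69, so (d) meets the standard.
  Stage 2 carried; the burden shifts to the agency.
At Stage 3 the agency must meet a more-likely-than-not showing (weight exceeds 48): on (e) the weight is 52, which does exceed 48, so (e) meets the standard.
  All elements met. The burden passes to the contractor.
At Stage 4 the contractor must meet a clear and cogent showing (weight exceeds 69): on (f) the weight is 75, which does exceed 69, so (f) meets the standard.
  All elements met at the final stage.
With every stage satisfied, the contractor prevails.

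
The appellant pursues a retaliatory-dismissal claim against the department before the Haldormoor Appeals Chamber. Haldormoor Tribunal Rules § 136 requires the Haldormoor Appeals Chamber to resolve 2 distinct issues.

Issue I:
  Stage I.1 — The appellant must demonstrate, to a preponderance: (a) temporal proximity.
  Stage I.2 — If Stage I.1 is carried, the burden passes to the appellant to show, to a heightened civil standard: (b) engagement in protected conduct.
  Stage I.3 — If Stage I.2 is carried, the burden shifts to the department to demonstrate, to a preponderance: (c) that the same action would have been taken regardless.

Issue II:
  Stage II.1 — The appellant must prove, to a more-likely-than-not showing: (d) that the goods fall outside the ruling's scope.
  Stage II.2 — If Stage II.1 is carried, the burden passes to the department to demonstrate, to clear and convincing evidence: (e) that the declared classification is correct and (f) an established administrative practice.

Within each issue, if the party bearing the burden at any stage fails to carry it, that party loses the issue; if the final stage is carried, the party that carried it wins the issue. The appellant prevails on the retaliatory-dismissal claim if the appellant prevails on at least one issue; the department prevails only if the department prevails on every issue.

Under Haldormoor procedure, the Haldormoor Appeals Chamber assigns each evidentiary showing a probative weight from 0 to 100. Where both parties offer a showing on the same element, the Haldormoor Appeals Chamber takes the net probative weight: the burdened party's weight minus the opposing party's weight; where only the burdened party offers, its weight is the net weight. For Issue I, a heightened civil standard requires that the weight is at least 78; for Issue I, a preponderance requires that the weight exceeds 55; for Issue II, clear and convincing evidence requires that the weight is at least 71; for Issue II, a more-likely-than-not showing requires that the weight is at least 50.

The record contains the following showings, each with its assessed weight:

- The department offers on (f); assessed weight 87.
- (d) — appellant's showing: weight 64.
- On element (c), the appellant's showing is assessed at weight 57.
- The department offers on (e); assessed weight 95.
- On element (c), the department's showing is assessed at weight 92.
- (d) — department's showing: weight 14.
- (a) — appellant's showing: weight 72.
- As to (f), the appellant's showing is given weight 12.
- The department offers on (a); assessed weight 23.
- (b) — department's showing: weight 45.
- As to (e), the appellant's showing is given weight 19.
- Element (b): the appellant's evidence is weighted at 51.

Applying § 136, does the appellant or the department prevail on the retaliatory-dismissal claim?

department

— Issue I —
Stage I.1 (appellant, a preponderance, weight exceeds 55): (a) net 72−23=49 ≤ 55 — fails.
  The appellant does not carry Stage I.1.
The department prevails on this issue.
— Issue II —
At Stage II.1 the appellant must meet a more-likely-than-not showing (weight is at least 50): on (d) the weight is 64 less the opposing 14 gives net 50, ≥ 50, so (d) meets the standard.
  The appellant carries Stage II.1; the department now bears the burden.
At Stage II.2 the department must meet clear and convincing evidence (weight is at least 71): on (e) the weight is 95 less the opposing 19 gives net 76, ≥ 71, so (e) meets the standard; on (f) the weight is 87 less the opposing 12 gives net 75, ≥ 71, so (f) meets the standard.
  All elements met at the final stage.
All stages carried — the department prevails on this issue.
Per-issue: Issue I → department; Issue II → department. The appellant must prevail on at least one issue; overall, the department prevails.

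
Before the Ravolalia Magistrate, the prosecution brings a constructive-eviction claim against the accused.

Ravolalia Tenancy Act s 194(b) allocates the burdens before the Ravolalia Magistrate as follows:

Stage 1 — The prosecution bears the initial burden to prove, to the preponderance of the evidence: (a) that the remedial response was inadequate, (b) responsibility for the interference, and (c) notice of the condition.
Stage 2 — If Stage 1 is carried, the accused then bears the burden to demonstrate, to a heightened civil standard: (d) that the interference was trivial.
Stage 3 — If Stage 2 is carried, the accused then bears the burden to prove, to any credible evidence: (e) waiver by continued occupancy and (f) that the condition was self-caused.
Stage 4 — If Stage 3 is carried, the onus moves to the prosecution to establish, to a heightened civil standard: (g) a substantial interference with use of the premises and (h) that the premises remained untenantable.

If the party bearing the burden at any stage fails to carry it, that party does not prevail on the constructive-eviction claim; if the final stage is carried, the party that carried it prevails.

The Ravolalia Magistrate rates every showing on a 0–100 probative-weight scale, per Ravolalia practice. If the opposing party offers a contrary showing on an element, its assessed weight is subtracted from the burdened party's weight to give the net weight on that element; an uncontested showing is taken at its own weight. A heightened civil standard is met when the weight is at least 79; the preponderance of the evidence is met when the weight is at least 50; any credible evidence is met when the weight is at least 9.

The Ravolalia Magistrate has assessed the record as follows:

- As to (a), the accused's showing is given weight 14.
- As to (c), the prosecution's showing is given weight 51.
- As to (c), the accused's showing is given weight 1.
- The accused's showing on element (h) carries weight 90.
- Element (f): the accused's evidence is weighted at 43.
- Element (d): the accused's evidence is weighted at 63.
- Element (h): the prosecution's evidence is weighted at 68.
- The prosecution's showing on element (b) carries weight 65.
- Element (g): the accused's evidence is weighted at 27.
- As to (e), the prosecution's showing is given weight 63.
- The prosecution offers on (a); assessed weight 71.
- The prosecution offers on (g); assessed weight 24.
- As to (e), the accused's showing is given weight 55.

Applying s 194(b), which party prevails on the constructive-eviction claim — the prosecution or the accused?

prosecution

At Stage 1 the prosecution must meet the preponderance of the evidence (weight is at least 50): on (a) the weight is 71 less the opposing 14 gives net 57, which does reach 50, so (a) meets the standard; on (b) the weight is 65, ≥ 50, so (b) meets the standard; on (c) the weight is 51 less the opposing 1 gives net 50, which does reach 50, so (c) meets the standard.
  The prosecution carries Stage 1; the accused now bears the burden.
At Stage 2 the accused must meet a heightened civil standard (weight is at least 79): on (d) the weight is 63, < 79, so (d) does not meet the standard.
  Stage 2 not carried; the accused fails its burden.
The prosecution prevails.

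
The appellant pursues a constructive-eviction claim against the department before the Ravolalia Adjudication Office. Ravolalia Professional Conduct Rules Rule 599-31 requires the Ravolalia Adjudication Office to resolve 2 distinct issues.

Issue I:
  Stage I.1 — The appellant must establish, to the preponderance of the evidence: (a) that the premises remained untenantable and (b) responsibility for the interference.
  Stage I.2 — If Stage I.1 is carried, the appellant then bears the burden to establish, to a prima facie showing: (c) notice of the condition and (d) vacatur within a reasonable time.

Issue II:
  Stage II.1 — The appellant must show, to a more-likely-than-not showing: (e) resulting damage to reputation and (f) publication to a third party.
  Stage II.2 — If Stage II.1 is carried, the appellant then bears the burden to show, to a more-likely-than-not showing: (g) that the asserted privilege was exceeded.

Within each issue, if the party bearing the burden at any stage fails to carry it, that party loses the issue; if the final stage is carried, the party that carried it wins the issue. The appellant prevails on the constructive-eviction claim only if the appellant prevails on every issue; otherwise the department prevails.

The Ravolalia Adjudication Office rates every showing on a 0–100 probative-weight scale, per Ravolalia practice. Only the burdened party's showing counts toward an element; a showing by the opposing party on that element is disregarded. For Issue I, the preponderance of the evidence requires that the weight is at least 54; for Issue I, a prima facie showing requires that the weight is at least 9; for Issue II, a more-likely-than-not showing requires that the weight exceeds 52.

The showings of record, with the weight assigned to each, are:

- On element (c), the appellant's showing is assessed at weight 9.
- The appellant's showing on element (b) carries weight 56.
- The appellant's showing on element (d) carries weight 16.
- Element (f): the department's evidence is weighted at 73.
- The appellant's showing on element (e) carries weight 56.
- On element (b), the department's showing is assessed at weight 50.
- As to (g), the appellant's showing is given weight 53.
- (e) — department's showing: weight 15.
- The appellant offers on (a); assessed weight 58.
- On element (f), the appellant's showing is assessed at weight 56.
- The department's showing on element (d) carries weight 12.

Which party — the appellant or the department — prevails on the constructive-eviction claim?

— Issue I —
At Stage I.1 the appellant must meet the preponderance of the evidence (weight is at least 54): on (a) the weight is 58, which does reach 54, so (a) meets the standard; on (b) the weight is 56 (the department's 50 is given no effect), which does reach 54, so (b) meets the standard.
  Stage I.1 carried; the burden remains with the appellant.
At Stage I.2 the appellant must meet a prima facie showing (weight is at least 9): on (c) the weight is 9, which does reach 9, so (c) meets the standard; on (d) the weight is 16 (the department's 12 is given no effect), ≥ 9, so (d) meets the standard.
  The appellant carries the last stage.
Every stage carried; the appellant prevails on this issue.
— Issue II —
Stage II.1 (appellant, a more-likely-than-not showing, weight exceeds 52): (e) 56 (department's 15 disregarded) > 52 — meets; (f) 56 (department's 73 disregarded) > 52 — meets.
  Stage II.1 is satisfied; the appellant continues to bear the burden.
Stage II.2 (appellant, a more-likely-than-not showing, weight exceeds 52): (g) 53 > 52 — meets.
  Stage II.2 carried; the final stage is satisfied.
With every stage satisfied, the appellant prevails on this issue.
Per-issue: Issue I → appellant; Issue II → appellant. The appellant must prevail on every issue; overall, the appellant prevails.

appellant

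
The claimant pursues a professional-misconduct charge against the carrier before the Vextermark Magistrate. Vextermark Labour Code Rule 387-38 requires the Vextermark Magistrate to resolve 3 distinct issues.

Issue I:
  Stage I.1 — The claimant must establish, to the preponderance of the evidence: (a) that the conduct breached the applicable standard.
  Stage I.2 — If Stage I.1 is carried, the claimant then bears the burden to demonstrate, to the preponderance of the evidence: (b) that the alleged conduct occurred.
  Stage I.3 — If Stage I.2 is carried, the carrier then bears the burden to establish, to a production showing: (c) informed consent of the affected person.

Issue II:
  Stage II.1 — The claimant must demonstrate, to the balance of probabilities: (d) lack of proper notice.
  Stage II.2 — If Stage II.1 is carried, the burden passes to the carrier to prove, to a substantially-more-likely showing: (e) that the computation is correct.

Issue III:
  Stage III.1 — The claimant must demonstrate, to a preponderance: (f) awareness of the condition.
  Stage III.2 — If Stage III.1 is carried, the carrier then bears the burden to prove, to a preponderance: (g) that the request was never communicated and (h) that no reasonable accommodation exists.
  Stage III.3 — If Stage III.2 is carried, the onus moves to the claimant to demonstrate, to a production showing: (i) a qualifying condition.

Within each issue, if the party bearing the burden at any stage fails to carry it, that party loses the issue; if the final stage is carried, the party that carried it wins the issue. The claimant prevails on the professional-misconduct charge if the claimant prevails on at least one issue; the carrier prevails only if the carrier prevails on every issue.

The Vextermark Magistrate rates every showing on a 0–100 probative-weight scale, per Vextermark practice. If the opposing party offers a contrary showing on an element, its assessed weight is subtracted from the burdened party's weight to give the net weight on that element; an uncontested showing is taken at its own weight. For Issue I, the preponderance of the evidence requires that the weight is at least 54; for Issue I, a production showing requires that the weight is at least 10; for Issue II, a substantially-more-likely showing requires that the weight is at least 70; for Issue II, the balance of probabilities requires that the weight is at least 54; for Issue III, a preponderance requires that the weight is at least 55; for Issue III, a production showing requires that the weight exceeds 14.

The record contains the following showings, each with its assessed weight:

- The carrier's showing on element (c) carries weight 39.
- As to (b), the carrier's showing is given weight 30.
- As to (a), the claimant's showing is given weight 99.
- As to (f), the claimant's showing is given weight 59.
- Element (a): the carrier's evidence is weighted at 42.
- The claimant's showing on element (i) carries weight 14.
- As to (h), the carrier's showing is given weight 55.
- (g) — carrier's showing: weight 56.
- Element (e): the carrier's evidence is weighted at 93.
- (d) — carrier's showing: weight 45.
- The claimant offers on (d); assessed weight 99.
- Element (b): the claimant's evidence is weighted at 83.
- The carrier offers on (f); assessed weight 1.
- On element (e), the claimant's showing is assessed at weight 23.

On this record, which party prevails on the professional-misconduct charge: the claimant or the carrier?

carrier

— Issue I —
Stage I.1 — burden on claimant; standard: the preponderance of the evidence (weight is at least 54).
    (a): 99 − 42 = 57 ≥ 54 [met]
  All elements met. The claimant retains the burden for Stage I.2.
Stage I.2 — burden on claimant; standard: the preponderance of the evidence (weight is at least 54).
    (b): 83 − 30 = 53 < 54 [not met]
  Not every element is met, so the claimant fails to carry Stage I.2.
The carrier prevails on this issue.
— Issue II —
Stage II.1 — burden on claimant; standard: the balance of probabilities (weight is at least 54).
    (d): 99 − 45 = 54 ≥ 54 [met]
  Stage II.1 carried; the burden shifts to the carrier.
Stage II.2 — burden on carrier; standard: a substantially-more-likely showing (weight is at least 70).
    (e): 93 − 23 = 70 ≥ 70 [met]
  Stage II.2 carried; the final stage is satisfied.
With every stage satisfied, the carrier prevails on this issue.
— Issue III —
Stage III.1 — burden on claimant; standard: a preponderance (weight is at least 55).
    (f): 59 − 1 = 58 ≥ 55 [met]
  Stage III.1 is satisfied; the onus moves to the carrier.
Stage III.2 — burden on carrier; standard: a preponderance (weight is at least 55).
    (g): 56 ≥ 55 [met]
    (h): 55 ≥ 55 [met]
  Stage III.2 carried; the burden shifts to the claimant.
Stage III.3 — burden on claimant; standard: a production showing (weight exceeds 14).
    (i): 14 ≤ 14 [not met]
  The claimant does not carry Stage III.3.
So the carrier prevails on this issue.
Per-issue: Issue I → carrier; Issue II → carrier; Issue III → carrier. The claimant must prevail on at least one issue; overall, the carrier prevails.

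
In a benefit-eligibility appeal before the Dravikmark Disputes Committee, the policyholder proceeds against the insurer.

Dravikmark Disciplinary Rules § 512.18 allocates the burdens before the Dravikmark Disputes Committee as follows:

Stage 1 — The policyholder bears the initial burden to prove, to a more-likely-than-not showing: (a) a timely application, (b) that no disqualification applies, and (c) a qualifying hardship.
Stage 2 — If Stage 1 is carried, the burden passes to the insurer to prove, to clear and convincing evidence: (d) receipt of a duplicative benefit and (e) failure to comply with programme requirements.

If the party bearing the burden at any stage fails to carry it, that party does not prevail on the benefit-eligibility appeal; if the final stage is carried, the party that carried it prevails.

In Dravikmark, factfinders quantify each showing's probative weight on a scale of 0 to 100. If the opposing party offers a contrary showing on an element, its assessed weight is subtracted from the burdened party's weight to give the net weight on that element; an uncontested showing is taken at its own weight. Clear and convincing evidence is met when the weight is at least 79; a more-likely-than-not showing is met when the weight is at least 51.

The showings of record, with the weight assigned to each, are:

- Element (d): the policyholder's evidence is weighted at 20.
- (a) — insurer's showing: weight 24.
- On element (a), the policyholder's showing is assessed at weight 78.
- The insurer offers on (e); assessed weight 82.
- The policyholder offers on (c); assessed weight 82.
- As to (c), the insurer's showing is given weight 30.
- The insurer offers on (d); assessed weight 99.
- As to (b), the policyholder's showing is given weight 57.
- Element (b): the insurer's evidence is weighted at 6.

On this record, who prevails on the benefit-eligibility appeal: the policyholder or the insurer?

insurer

Stage 1 (policyholder, a more-likely-than-not showing, weight is at least 51): (a) net 78−24=54 ≥ 51 — meets; (b) net 57−6=51 ≥ 51 — meets; (c) net 82−30=52 ≥ 51 — meets.
  Stage 1 is satisfied; the onus moves to the insurer.
Stage 2 (insurer, clear and convincing evidence, weight is at least 79): (d) net 99−20=79 ≥ 79 — meets; (e) 82 ≥ 79 — meets.
  All elements met at the final stage.
All stages carried — the insurer prevails.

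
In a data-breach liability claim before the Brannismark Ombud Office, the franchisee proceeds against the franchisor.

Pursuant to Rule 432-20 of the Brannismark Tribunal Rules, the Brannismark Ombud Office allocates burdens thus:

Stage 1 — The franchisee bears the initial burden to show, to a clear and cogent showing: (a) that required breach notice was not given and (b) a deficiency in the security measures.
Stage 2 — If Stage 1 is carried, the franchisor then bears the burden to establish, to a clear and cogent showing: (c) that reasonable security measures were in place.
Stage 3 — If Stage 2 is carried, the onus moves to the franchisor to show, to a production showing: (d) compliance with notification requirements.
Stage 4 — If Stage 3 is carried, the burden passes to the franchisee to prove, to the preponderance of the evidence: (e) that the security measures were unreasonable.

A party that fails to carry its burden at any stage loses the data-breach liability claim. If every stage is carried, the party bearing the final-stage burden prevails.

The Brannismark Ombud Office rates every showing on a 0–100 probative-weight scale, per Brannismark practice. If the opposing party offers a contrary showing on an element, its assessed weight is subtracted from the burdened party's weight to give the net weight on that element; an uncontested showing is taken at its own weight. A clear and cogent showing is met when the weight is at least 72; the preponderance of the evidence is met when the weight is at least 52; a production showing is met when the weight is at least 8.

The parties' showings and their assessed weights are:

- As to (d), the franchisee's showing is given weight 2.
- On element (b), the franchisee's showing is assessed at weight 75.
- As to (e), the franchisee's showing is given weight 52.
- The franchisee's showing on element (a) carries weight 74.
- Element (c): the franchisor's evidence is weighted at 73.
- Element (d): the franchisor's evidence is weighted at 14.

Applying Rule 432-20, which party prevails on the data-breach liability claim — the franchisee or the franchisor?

Stage 1 (franchisee, a clear and cogent showing, weight is at least 72): (a) 74 ≥ 72 — meets; (b) 75 ≥ 72 — meets.
  The franchisee carries Stage 1; the franchisor now bears the burden.
Stage 2 (franchisor, a clear and cogent showing, weight is at least 72): (c) 73 ≥ 72 — meets.
  All elements met. The franchisor retains the burden for Stage 3.
Stage 3 (franchisor, a production showing, weight is at least 8): (d) net 14−2=12 ≥ 8 — meets.
  The franchisor carries Stage 3; the franchisee now bears the burden.
Stage 4 (franchisee, the preponderance of the evidence, weight is at least 52): (e) 52 ≥ 52 — meets.
  The franchisee carries the last stage.
All stages carried — the franchisee prevails.

franchisee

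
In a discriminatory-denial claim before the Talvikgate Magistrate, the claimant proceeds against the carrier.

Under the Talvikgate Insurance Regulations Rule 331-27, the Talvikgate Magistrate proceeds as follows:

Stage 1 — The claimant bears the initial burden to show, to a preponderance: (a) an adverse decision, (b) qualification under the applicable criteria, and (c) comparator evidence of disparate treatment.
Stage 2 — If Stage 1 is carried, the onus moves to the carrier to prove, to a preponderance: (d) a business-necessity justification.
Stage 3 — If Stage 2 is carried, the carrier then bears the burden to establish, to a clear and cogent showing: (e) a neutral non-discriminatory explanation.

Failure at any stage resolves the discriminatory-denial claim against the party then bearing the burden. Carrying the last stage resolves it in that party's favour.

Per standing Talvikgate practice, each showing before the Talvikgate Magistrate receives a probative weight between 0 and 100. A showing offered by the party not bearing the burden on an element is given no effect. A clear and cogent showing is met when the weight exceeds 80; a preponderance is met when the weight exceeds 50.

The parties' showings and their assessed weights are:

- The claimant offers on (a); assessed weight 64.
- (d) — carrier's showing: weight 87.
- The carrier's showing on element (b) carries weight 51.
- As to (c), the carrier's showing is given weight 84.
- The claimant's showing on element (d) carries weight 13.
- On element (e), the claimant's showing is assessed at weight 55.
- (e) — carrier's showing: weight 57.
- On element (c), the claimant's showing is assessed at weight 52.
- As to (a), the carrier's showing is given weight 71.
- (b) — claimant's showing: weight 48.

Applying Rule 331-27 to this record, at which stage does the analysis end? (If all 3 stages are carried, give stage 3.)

At Stage 1 the claimant must meet a preponderance (weight exceeds 50): on (a) the weight is 64 (the carrier's 71 is given no effect), which does exceed 50, so (a) meets the standard; on (b) the weight is 48 (the carrier's 51 is given no effect), ≤ 50, so (b) does not meet the standard; on (c) the weight is 52 (the carrier's 84 is given no effect), which does exceed 50, so (c) meets the standard.
  Stage 1 not carried; the claimant fails its burden.
The carrier prevails.

stage 1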